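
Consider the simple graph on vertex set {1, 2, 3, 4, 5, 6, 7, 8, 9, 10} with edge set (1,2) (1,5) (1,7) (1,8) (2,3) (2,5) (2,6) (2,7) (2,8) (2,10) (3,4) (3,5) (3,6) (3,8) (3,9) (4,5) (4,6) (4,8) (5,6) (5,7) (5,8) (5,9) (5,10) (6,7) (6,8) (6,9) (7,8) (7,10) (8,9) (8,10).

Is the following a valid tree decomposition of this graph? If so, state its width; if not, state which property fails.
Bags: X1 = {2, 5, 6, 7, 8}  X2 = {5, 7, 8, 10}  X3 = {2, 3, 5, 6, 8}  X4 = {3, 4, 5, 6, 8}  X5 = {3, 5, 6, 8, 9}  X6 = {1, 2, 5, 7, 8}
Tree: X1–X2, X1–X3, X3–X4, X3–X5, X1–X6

No — edge (2,10) lies in no bag.

A tree decomposition must satisfy three properties: every vertex lies in some bag; for every edge, both endpoints lie together in some bag; and for every vertex, the bags containing it form a connected subtree. Here edge (2,10) lies in no bag, so the decomposition is invalid.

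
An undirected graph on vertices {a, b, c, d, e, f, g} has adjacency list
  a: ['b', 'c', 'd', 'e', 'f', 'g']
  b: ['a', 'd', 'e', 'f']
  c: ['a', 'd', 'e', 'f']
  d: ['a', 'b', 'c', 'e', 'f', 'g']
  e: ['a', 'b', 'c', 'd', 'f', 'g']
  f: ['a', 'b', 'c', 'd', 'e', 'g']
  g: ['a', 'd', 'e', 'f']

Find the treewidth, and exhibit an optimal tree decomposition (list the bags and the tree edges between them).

Each bag holds 5 vertices, so the decomposition has width 4, which upper-bounds the treewidth. Conversely, {a, d, e, f, g} is a clique of size 5, and the vertices of any clique must share a bag in every tree decomposition; so some bag has ≥ 5 vertices and tw(G) ≥ 4. Hence tw(G) = 4 exactly.

Treewidth 4.
Bags: B1 = {a, b, d, e, f}  B2 = {a, d, e, f, g}  B3 = {a, c, d, e, f}
Tree: B1–B2, B1–B3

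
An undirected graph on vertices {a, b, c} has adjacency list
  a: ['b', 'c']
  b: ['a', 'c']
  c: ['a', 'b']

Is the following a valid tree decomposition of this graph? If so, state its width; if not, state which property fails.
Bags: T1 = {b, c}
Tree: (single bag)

A tree decomposition must satisfy three properties: every vertex lies in some bag; for every edge, both endpoints lie together in some bag; and for every vertex, the bags containing it form a connected subtree. Here vertex a appears in no bag, so the decomposition is invalid.

No — vertex a appears in no bag.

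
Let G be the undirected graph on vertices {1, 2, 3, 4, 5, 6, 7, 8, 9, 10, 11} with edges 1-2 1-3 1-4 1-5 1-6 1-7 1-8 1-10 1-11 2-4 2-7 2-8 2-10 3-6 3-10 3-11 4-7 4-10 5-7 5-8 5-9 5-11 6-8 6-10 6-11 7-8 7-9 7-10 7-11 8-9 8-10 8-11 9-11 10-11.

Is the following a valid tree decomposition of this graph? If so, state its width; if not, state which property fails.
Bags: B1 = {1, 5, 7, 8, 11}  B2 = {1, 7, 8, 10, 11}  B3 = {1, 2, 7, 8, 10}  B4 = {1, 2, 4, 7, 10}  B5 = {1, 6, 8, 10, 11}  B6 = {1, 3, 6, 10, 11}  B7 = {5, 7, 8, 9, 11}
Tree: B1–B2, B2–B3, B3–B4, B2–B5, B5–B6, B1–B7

Yes; width 4.

Vertex coverage: the bags together contain {1, 2, 3, 4, 5, 6, 7, 8, 9, 10, 11}, the full vertex set. Edge coverage: each edge of G has both endpoints in at least one bag. Running intersection: for every vertex, the bags containing it form a connected subtree. All three properties hold, so this is a valid tree decomposition of width max|bag| − 1 = 4, and hence tw(G) ≤ 4.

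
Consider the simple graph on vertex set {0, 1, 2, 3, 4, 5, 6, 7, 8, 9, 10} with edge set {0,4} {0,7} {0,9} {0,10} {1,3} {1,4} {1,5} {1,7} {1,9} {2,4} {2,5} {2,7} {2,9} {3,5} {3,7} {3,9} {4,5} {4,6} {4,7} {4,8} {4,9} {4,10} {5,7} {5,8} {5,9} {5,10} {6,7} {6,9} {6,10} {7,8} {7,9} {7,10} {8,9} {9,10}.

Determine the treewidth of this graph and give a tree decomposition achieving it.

Each bag holds 5 vertices, so the decomposition has width 4, which upper-bounds the treewidth. On the other hand G contains the 5-clique {1, 3, 5, 7, 9}. A clique must lie in a single bag of any decomposition, so no decomposition can have width below 4. Hence tw(G) = 4 exactly.

Treewidth 4.
One optimal decomposition is:
Bags: B1 = {1, 4, 5, 7, 9}  B2 = {4, 5, 7, 9, 10}  B3 = {4, 6, 7, 9, 10}  B4 = {2, 4, 5, 7, 9}  B5 = {1, 3, 5, 7, 9}  B6 = {4, 5, 7, 8, 9}  B7 = {0, 4, 7, 9, 10}
Tree: B1–B2, B2–B3, B1–B4, B1–B5, B4–B6, B3–B7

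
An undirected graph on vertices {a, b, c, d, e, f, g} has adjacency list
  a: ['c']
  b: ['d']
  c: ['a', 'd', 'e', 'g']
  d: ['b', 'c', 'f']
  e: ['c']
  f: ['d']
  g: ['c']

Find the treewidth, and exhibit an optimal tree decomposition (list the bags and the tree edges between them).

Every bag has size at most 2, so the width is 2 − 1 = 1 and tw(G) ≤ 1. Any graph with an edge has treewidth ≥ 1, and G has the edge c–g. The upper and lower bounds meet at 1, so that is the treewidth.

Treewidth 1.
One optimal decomposition is:
Bags: B1 = {c, g}  B2 = {c, e}  B3 = {c, d}  B4 = {a, c}  B5 = {d, f}  B6 = {b, d}
Tree: B1–B2, B2–B3, B2–B4, B3–B5, B3–B6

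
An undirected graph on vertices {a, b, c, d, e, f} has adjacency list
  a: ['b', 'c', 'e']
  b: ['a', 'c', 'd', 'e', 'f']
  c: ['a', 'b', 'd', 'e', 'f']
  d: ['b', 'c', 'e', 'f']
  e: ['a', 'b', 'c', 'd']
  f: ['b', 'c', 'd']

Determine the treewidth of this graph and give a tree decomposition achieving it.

Every bag has size at most 4, so the width is 4 − 1 = 3 and tw(G) ≤ 3. For the lower bound, the 4 vertices {b, c, d, e} are pairwise adjacent, and any tree decomposition puts a clique entirely inside one bag — forcing width ≥ 3. Therefore the treewidth is 3.

Treewidth 3.
One such decomposition:
Bags: B1 = {b, c, d, e}  B2 = {b, c, d, f}  B3 = {a, b, c, e}
Tree: B1–B2, B1–B3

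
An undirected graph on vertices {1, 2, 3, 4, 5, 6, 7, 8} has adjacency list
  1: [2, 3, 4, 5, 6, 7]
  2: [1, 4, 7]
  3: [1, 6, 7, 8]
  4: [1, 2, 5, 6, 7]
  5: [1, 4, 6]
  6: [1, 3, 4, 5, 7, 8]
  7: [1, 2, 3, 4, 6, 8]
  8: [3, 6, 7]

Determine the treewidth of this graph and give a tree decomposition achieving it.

Treewidth 3.
One optimal decomposition is:
Bags: B1 = {1, 4, 6, 7}  B2 = {1, 4, 5, 6}  B3 = {1, 3, 6, 7}  B4 = {3, 6, 7, 8}  B5 = {1, 2, 4, 7}
Tree: B1–B2, B1–B3, B3–B4, B1–B5

The largest bag has 4 vertices, giving width 3; this decomposition certifies tw(G) ≤ 3. On the other hand G contains the 4-clique {3, 6, 7, 8}. A clique must lie in a single bag of any decomposition, so no decomposition can have width below 3. Combining the bounds, tw(G) = 3.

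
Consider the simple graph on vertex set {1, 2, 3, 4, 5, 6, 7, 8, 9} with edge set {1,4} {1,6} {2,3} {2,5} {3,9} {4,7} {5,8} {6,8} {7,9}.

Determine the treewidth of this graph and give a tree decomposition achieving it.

Each bag holds 3 vertices, so the decomposition has width 2, which upper-bounds the treewidth. Since 4–7–9–3–2–5–8–6–1–4 is a cycle in G, G is not acyclic. Forests are exactly the graphs of treewidth ≤ 1, so tw(G) ≥ 2. Combining the bounds, tw(G) = 2.

Treewidth 2.
Bags: B1 = {4, 7, 9}  B2 = {3, 4, 9}  B3 = {2, 3, 4}  B4 = {2, 4, 5}  B5 = {4, 5, 8}  B6 = {4, 6, 8}  B7 = {1, 4, 6}
Tree: B1–B2, B2–B3, B3–B4, B4–B5, B5–B6, B6–B7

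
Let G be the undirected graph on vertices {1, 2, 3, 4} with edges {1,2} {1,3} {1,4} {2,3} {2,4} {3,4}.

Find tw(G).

3

A width-3 tree decomposition is:
Bags: B1 = {1, 2, 3, 4}
Tree: (single bag)
A single bag containing all 4 vertices is trivially a valid decomposition of width 3. Conversely, {1, 2, 3, 4} is a clique of size 4, and the vertices of any clique must share a bag in every tree decomposition; so some bag has ≥ 4 vertices and tw(G) ≥ 3. Therefore the treewidth is 3.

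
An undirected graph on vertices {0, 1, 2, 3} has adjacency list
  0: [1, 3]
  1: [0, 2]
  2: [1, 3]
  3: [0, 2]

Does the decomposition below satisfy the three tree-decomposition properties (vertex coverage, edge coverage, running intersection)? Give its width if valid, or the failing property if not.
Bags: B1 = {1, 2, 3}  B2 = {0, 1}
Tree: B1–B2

A tree decomposition must satisfy three properties: every vertex lies in some bag; for every edge, both endpoints lie together in some bag; and for every vertex, the bags containing it form a connected subtree. Here edge (3,0) lies in no bag, so the decomposition is invalid.

No — edge (3,0) lies in no bag.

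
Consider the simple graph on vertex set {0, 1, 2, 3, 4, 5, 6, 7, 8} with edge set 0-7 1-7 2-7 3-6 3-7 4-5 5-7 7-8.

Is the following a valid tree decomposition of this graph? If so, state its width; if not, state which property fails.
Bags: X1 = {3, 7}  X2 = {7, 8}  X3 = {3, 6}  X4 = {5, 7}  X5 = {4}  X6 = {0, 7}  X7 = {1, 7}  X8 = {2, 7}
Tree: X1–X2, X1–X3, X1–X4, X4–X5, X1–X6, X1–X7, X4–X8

No — edge (5,4) lies in no bag.

A tree decomposition must satisfy three properties: every vertex lies in some bag; for every edge, both endpoints lie together in some bag; and for every vertex, the bags containing it form a connected subtree. Here edge (5,4) lies in no bag, so the decomposition is invalid.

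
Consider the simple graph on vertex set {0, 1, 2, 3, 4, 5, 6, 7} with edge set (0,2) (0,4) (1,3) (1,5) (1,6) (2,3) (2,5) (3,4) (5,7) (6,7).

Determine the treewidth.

2

A width-2 tree decomposition is:
Bags: B1 = {0, 2, 4}  B2 = {2, 3, 4}  B3 = {2, 3, 5}  B4 = {1, 3, 5}  B5 = {1, 5, 7}  B6 = {1, 6, 7}
Tree: B1–B2, B2–B3, B3–B4, B4–B5, B5–B6
Each bag holds 3 vertices, so the decomposition has width 2, which upper-bounds the treewidth. The edges 0–4–3–2–0 form a cycle, so G is not a tree and its treewidth is at least 2. Combining the bounds, tw(G) = 2.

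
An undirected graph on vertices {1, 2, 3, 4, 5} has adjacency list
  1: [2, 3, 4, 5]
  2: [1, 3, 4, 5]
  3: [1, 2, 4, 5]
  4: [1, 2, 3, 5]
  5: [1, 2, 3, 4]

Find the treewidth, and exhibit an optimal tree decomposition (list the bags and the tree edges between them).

A single bag containing all 5 vertices is trivially a valid decomposition of width 4. Conversely, {1, 2, 3, 4, 5} is a clique of size 5, and the vertices of any clique must share a bag in every tree decomposition; so some bag has ≥ 5 vertices and tw(G) ≥ 4. Combining the bounds, tw(G) = 4.

Treewidth 4.
Bags: B1 = {1, 2, 3, 4, 5}
Tree: (single bag)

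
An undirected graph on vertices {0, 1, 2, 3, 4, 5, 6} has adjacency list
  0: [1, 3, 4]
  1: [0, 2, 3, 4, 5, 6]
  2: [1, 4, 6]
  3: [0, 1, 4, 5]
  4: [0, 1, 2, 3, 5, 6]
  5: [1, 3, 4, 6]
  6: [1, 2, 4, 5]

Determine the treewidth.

3

A width-3 tree decomposition is:
Bags: B1 = {1, 3, 4, 5}  B2 = {1, 4, 5, 6}  B3 = {0, 1, 3, 4}  B4 = {1, 2, 4, 6}
Tree: B1–B2, B1–B3, B2–B4
Every bag has size at most 4, so the width is 4 − 1 = 3 and tw(G) ≤ 3. For the lower bound, the 4 vertices {1, 2, 4, 6} are pairwise adjacent, and any tree decomposition puts a clique entirely inside one bag — forcing width ≥ 3. Hence tw(G) = 3 exactly.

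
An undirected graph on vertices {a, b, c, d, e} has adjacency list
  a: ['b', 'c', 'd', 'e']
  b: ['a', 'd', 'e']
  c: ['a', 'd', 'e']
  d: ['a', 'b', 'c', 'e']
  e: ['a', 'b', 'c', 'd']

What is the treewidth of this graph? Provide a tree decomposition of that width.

Treewidth 3.
One such decomposition:
Bags: B1 = {a, c, d, e}  B2 = {a, b, d, e}
Tree: B1–B2

Each bag holds 4 vertices, so the decomposition has width 3, which upper-bounds the treewidth. For the lower bound, the 4 vertices {a, c, d, e} are pairwise adjacent, and any tree decomposition puts a clique entirely inside one bag — forcing width ≥ 3. Therefore the treewidth is 3.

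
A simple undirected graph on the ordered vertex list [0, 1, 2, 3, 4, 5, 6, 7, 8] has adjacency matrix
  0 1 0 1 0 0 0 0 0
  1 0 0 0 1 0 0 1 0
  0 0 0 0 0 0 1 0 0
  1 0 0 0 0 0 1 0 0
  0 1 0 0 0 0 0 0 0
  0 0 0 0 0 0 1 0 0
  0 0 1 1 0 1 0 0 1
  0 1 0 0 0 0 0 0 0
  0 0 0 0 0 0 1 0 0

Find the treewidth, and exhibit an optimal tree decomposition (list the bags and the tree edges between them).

Treewidth 1.
One optimal decomposition is:
Bags: B1 = {3, 6}  B2 = {0, 3}  B3 = {5, 6}  B4 = {2, 6}  B5 = {0, 1}  B6 = {1, 4}  B7 = {6, 8}  B8 = {1, 7}
Tree: B1–B2, B1–B3, B1–B4, B2–B5, B5–B6, B4–B7, B5–B8

Each bag holds 2 vertices, so the decomposition has width 1, which upper-bounds the treewidth. Since G has at least one edge (e.g. 3–6), it is not an edgeless graph, so tw(G) ≥ 1. The upper and lower bounds meet at 1, so that is the treewidth.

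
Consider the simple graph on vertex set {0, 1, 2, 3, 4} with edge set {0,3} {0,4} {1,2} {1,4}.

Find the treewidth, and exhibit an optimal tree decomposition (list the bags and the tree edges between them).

The largest bag has 2 vertices, giving width 1; this decomposition certifies tw(G) ≤ 1. Since G has at least one edge (e.g. 3–0), it is not an edgeless graph, so tw(G) ≥ 1. Combining the bounds, tw(G) = 1.

Treewidth 1.
Bags: B1 = {0, 3}  B2 = {0, 4}  B3 = {1, 4}  B4 = {1, 2}
Tree: B1–B2, B2–B3, B3–B4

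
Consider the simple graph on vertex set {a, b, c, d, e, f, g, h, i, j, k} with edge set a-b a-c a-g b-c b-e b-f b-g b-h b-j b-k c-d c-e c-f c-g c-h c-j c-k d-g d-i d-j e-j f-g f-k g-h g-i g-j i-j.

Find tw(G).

A width-3 tree decomposition is:
Bags: B1 = {b, c, g, j}  B2 = {c, d, g, j}  B3 = {a, b, c, g}  B4 = {b, c, f, g}  B5 = {b, c, e, j}  B6 = {d, g, i, j}  B7 = {b, c, g, h}  B8 = {b, c, f, k}
Tree: B1–B2, B1–B3, B3–B4, B1–B5, B2–B6, B3–B7, B4–B8
Every bag has size at most 4, so the width is 4 − 1 = 3 and tw(G) ≤ 3. Conversely, {c, d, g, j} is a clique of size 4, and the vertices of any clique must share a bag in every tree decomposition; so some bag has ≥ 4 vertices and tw(G) ≥ 3. Hence tw(G) = 3 exactly.

3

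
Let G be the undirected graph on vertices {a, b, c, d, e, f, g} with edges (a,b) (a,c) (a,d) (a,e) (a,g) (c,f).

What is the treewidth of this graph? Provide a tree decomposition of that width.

Each bag holds 2 vertices, so the decomposition has width 1, which upper-bounds the treewidth. G has an edge, so its treewidth is at least 1. Combining the bounds, tw(G) = 1.

Treewidth 1.
One such decomposition:
Bags: B1 = {a, b}  B2 = {a, e}  B3 = {a, c}  B4 = {a, d}  B5 = {a, g}  B6 = {c, f}
Tree: B1–B2, B1–B3, B1–B4, B2–B5, B3–B6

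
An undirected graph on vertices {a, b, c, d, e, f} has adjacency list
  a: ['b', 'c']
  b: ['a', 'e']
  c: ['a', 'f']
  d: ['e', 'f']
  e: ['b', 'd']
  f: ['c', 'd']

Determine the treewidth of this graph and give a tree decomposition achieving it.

Treewidth 2.
Bags: B1 = {a, b, e}  B2 = {a, c, e}  B3 = {c, e, f}  B4 = {d, e, f}
Tree: B1–B2, B2–B3, B3–B4

Every bag has size at most 3, so the width is 3 − 1 = 2 and tw(G) ≤ 2. Since e–b–a–c–f–d–e is a cycle in G, G is not acyclic. Forests are exactly the graphs of treewidth ≤ 1, so tw(G) ≥ 2. Hence tw(G) = 2 exactly.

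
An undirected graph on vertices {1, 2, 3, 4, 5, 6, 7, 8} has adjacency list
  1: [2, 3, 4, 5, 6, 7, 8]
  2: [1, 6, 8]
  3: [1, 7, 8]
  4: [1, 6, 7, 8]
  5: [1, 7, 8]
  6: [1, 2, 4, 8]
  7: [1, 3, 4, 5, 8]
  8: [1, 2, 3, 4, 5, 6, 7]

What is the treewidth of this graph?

A width-3 tree decomposition is:
Bags: B1 = {1, 4, 7, 8}  B2 = {1, 4, 6, 8}  B3 = {1, 5, 7, 8}  B4 = {1, 3, 7, 8}  B5 = {1, 2, 6, 8}
Tree: B1–B2, B1–B3, B1–B4, B2–B5
Each bag holds 4 vertices, so the decomposition has width 3, which upper-bounds the treewidth. On the other hand G contains the 4-clique {1, 2, 6, 8}. A clique must lie in a single bag of any decomposition, so no decomposition can have width below 3. Combining the bounds, tw(G) = 3.

3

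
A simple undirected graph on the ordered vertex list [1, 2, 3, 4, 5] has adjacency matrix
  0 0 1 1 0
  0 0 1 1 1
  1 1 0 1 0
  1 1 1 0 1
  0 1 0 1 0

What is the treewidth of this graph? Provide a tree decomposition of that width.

Treewidth 2.
Bags: B1 = {2, 3, 4}  B2 = {1, 3, 4}  B3 = {2, 4, 5}
Tree: B1–B2, B1–B3

Every bag has size at most 3, so the width is 3 − 1 = 2 and tw(G) ≤ 2. Conversely, {1, 3, 4} is a clique of size 3, and the vertices of any clique must share a bag in every tree decomposition; so some bag has ≥ 3 vertices and tw(G) ≥ 2. The upper and lower bounds meet at 2, so that is the treewidth.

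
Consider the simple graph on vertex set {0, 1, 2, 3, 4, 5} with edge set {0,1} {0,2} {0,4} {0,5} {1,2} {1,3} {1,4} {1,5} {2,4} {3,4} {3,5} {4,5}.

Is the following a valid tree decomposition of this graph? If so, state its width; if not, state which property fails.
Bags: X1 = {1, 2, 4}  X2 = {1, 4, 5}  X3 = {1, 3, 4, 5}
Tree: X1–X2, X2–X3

No — vertex 0 appears in no bag.

A tree decomposition must satisfy three properties: every vertex lies in some bag; for every edge, both endpoints lie together in some bag; and for every vertex, the bags containing it form a connected subtree. Here vertex 0 appears in no bag, so the decomposition is invalid.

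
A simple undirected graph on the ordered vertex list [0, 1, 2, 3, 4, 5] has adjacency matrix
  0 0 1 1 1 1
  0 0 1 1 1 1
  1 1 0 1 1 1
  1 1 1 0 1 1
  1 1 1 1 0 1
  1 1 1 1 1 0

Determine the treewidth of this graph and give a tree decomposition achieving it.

Each bag holds 5 vertices, so the decomposition has width 4, which upper-bounds the treewidth. Conversely, {0, 2, 3, 4, 5} is a clique of size 5, and the vertices of any clique must share a bag in every tree decomposition; so some bag has ≥ 5 vertices and tw(G) ≥ 4. The upper and lower bounds meet at 4, so that is the treewidth.

Treewidth 4.
One optimal decomposition is:
Bags: B1 = {1, 2, 3, 4, 5}  B2 = {0, 2, 3, 4, 5}
Tree: B1–B2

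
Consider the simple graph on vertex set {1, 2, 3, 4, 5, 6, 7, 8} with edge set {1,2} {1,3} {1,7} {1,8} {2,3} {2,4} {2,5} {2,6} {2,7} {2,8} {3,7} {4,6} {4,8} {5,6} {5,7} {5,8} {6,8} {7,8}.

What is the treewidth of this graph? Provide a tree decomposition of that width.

Each bag holds 4 vertices, so the decomposition has width 3, which upper-bounds the treewidth. For the lower bound, the 4 vertices {1, 2, 7, 8} are pairwise adjacent, and any tree decomposition puts a clique entirely inside one bag — forcing width ≥ 3. Hence tw(G) = 3 exactly.

Treewidth 3.
Bags: B1 = {2, 5, 7, 8}  B2 = {1, 2, 7, 8}  B3 = {2, 5, 6, 8}  B4 = {2, 4, 6, 8}  B5 = {1, 2, 3, 7}
Tree: B1–B2, B1–B3, B3–B4, B2–B5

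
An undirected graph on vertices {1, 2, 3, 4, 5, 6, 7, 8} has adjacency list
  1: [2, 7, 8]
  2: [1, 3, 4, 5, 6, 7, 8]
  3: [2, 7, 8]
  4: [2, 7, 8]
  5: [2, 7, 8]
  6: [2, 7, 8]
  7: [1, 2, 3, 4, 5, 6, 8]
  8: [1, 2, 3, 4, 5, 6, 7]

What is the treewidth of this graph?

3

A width-3 tree decomposition is:
Bags: B1 = {2, 3, 7, 8}  B2 = {2, 6, 7, 8}  B3 = {2, 4, 7, 8}  B4 = {1, 2, 7, 8}  B5 = {2, 5, 7, 8}
Tree: B1–B2, B2–B3, B3–B4, B3–B5
Every bag has size at most 4, so the width is 4 − 1 = 3 and tw(G) ≤ 3. For the lower bound, the 4 vertices {1, 2, 7, 8} are pairwise adjacent, and any tree decomposition puts a clique entirely inside one bag — forcing width ≥ 3. Therefore the treewidth is 3.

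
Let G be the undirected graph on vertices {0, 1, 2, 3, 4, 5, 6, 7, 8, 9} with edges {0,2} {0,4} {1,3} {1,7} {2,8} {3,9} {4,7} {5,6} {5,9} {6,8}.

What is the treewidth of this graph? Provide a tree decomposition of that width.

Each bag holds 3 vertices, so the decomposition has width 2, which upper-bounds the treewidth. The edges 9–5–6–8–2–0–4–7–1–3–9 form a cycle, so G is not a tree and its treewidth is at least 2. The upper and lower bounds meet at 2, so that is the treewidth.

Treewidth 2.
One such decomposition:
Bags: B1 = {5, 6, 9}  B2 = {6, 8, 9}  B3 = {2, 8, 9}  B4 = {0, 2, 9}  B5 = {0, 4, 9}  B6 = {4, 7, 9}  B7 = {1, 7, 9}  B8 = {1, 3, 9}
Tree: B1–B2, B2–B3, B3–B4, B4–B5, B5–B6, B6–B7, B7–B8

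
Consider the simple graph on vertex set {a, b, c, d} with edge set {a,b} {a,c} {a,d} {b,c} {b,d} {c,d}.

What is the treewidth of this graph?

A width-3 tree decomposition is:
Bags: B1 = {a, b, c, d}
Tree: (single bag)
A single bag containing all 4 vertices is trivially a valid decomposition of width 3. On the other hand G contains the 4-clique {a, b, c, d}. A clique must lie in a single bag of any decomposition, so no decomposition can have width below 3. Combining the bounds, tw(G) = 3.

3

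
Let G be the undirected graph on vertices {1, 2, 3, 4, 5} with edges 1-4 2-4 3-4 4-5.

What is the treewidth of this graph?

1

A width-1 tree decomposition is:
Bags: B1 = {3, 4}  B2 = {2, 4}  B3 = {4, 5}  B4 = {1, 4}
Tree: B1–B2, B2–B3, B3–B4
The largest bag has 2 vertices, giving width 1; this decomposition certifies tw(G) ≤ 1. Since G has at least one edge (e.g. 3–4), it is not an edgeless graph, so tw(G) ≥ 1. Hence tw(G) = 1 exactly.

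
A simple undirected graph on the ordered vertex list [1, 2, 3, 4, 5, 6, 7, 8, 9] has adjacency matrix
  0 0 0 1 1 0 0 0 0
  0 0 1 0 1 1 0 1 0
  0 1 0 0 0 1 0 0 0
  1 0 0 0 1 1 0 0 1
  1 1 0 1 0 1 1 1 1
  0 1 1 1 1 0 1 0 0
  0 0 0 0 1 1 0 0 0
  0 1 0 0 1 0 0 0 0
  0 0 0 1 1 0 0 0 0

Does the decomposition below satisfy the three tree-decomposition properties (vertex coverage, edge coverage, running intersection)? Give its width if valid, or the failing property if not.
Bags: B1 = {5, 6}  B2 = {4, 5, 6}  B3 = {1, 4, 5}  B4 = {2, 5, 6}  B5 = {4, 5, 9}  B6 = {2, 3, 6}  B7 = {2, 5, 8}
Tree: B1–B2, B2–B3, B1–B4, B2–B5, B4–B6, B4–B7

A tree decomposition must satisfy three properties: every vertex lies in some bag; for every edge, both endpoints lie together in some bag; and for every vertex, the bags containing it form a connected subtree. Here vertex 7 appears in no bag, so the decomposition is invalid.

No — vertex 7 appears in no bag.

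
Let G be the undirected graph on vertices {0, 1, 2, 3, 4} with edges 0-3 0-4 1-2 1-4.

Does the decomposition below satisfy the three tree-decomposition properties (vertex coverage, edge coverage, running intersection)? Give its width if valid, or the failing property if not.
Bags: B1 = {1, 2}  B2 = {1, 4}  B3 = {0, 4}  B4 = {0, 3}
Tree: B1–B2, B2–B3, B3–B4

Every vertex of G appears in some bag (union = {0, 1, 2, 3, 4}); every edge is covered by a bag; and for each vertex v the set of bags containing v is connected in the bag tree. The decomposition is therefore valid. The largest bag has 2 vertices, so the width is 1.

Yes; width 1.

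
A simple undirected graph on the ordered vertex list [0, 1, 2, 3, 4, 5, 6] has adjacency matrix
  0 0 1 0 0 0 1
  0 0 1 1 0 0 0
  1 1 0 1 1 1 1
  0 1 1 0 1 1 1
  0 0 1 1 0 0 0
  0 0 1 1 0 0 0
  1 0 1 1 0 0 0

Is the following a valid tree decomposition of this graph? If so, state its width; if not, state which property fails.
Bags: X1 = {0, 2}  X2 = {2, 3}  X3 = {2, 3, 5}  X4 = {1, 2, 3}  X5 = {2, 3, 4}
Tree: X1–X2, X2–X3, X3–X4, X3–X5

A tree decomposition must satisfy three properties: every vertex lies in some bag; for every edge, both endpoints lie together in some bag; and for every vertex, the bags containing it form a connected subtree. Here vertex 6 appears in no bag, so the decomposition is invalid.

No — vertex 6 appears in no bag.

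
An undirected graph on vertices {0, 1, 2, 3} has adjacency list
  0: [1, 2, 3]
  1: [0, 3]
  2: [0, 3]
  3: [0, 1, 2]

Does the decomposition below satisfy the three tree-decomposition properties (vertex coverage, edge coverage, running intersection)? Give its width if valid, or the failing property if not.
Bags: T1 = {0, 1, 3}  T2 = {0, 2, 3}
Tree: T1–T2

Checking the three conditions: (i) the bags cover all of {0, 1, 2, 3}; (ii) for each edge, some bag contains both endpoints; (iii) the bags containing any fixed vertex form a subtree. All hold, so the decomposition is valid with width 3 − 1 = 2.

Yes; width 2.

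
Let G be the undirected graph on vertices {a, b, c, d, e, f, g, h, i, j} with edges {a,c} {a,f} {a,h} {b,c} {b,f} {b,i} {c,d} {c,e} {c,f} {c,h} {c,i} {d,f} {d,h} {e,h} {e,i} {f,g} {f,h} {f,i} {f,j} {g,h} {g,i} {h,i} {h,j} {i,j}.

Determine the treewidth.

A width-3 tree decomposition is:
Bags: B1 = {b, c, f, i}  B2 = {c, f, h, i}  B3 = {c, e, h, i}  B4 = {f, g, h, i}  B5 = {c, d, f, h}  B6 = {f, h, i, j}  B7 = {a, c, f, h}
Tree: B1–B2, B2–B3, B2–B4, B2–B5, B4–B6, B5–B7
The largest bag has 4 vertices, giving width 3; this decomposition certifies tw(G) ≤ 3. For the lower bound, the 4 vertices {c, e, h, i} are pairwise adjacent, and any tree decomposition puts a clique entirely inside one bag — forcing width ≥ 3. The upper and lower bounds meet at 3, so that is the treewidth.

3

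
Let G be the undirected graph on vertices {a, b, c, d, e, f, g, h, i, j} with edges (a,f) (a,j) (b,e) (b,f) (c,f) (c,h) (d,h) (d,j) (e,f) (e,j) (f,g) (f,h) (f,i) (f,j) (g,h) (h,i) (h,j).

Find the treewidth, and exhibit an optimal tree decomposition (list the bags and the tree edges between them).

Every bag has size at most 3, so the width is 3 − 1 = 2 and tw(G) ≤ 2. On the other hand G contains the 3-clique {d, h, j}. A clique must lie in a single bag of any decomposition, so no decomposition can have width below 2. The upper and lower bounds meet at 2, so that is the treewidth.

Treewidth 2.
Bags: B1 = {a, f, j}  B2 = {e, f, j}  B3 = {b, e, f}  B4 = {f, h, j}  B5 = {f, h, i}  B6 = {c, f, h}  B7 = {f, g, h}  B8 = {d, h, j}
Tree: B1–B2, B2–B3, B2–B4, B4–B5, B4–B6, B6–B7, B4–B8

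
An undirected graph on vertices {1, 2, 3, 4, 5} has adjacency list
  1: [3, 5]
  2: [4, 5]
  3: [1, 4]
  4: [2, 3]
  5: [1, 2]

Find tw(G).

2

A width-2 tree decomposition is:
Bags: B1 = {1, 2, 5}  B2 = {1, 2, 4}  B3 = {1, 3, 4}
Tree: B1–B2, B2–B3
Every bag has size at most 3, so the width is 3 − 1 = 2 and tw(G) ≤ 2. Since 1–5–2–4–3–1 is a cycle in G, G is not acyclic. Forests are exactly the graphs of treewidth ≤ 1, so tw(G) ≥ 2. Combining the bounds, tw(G) = 2.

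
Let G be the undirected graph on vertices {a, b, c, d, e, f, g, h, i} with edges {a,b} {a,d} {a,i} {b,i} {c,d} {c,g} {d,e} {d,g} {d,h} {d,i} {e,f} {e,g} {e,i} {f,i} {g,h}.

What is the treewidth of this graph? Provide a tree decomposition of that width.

Treewidth 2.
One optimal decomposition is:
Bags: B1 = {d, e, i}  B2 = {e, f, i}  B3 = {a, d, i}  B4 = {d, e, g}  B5 = {a, b, i}  B6 = {c, d, g}  B7 = {d, g, h}
Tree: B1–B2, B1–B3, B1–B4, B3–B5, B4–B6, B4–B7

Each bag holds 3 vertices, so the decomposition has width 2, which upper-bounds the treewidth. For the lower bound, the 3 vertices {d, e, g} are pairwise adjacent, and any tree decomposition puts a clique entirely inside one bag — forcing width ≥ 2. Hence tw(G) = 2 exactly.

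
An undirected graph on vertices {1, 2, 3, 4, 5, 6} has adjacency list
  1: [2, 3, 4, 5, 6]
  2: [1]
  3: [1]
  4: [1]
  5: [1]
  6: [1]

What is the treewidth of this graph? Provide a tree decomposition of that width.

Treewidth 1.
Bags: B1 = {1, 6}  B2 = {1, 4}  B3 = {1, 2}  B4 = {1, 5}  B5 = {1, 3}
Tree: B1–B2, B1–B3, B1–B4, B1–B5

Each bag holds 2 vertices, so the decomposition has width 1, which upper-bounds the treewidth. Since G has at least one edge (e.g. 1–6), it is not an edgeless graph, so tw(G) ≥ 1. Hence tw(G) = 1 exactly.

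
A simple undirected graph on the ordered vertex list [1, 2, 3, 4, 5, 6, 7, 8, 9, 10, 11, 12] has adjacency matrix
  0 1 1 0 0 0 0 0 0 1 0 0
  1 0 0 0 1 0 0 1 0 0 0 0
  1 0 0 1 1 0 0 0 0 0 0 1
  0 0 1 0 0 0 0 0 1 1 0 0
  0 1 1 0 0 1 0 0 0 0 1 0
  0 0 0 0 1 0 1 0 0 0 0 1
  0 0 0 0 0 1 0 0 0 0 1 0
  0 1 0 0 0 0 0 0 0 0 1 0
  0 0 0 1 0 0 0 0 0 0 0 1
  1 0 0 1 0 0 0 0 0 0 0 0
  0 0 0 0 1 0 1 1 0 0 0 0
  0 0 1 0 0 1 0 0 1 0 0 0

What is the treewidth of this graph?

3

A width-3 tree decomposition is:
Bags: B1 = {6, 7, 8, 11}  B2 = {5, 6, 8, 11}  B3 = {2, 5, 6, 8}  B4 = {2, 5, 6, 12}  B5 = {2, 3, 5, 12}  B6 = {1, 2, 3, 12}  B7 = {1, 3, 9, 12}  B8 = {1, 3, 4, 9}  B9 = {1, 4, 9, 10}
Tree: B1–B2, B2–B3, B3–B4, B4–B5, B5–B6, B6–B7, B7–B8, B8–B9
The largest bag has 4 vertices, giving width 3; this decomposition certifies tw(G) ≤ 3. For the lower bound: the 4 vertex sets {7,8,11}, {6}, {5}, {1,2,3,12} are disjoint, each induces a connected subgraph, and every pair is joined by at least one edge of G. Contracting each set to a single vertex therefore yields K_{4} as a minor, and since treewidth is minor-monotone, tw(G) ≥ tw(K_{4}) = 3. The upper and lower bounds meet at 3, so that is the treewidth.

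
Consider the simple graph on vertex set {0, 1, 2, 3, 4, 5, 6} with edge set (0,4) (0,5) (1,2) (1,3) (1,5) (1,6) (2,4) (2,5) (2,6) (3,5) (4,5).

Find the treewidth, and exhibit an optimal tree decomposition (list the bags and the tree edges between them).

Every bag has size at most 3, so the width is 3 − 1 = 2 and tw(G) ≤ 2. Conversely, {0, 4, 5} is a clique of size 3, and the vertices of any clique must share a bag in every tree decomposition; so some bag has ≥ 3 vertices and tw(G) ≥ 2. The upper and lower bounds meet at 2, so that is the treewidth.

Treewidth 2.
One optimal decomposition is:
Bags: B1 = {2, 4, 5}  B2 = {1, 2, 5}  B3 = {0, 4, 5}  B4 = {1, 2, 6}  B5 = {1, 3, 5}
Tree: B1–B2, B1–B3, B2–B4, B2–B5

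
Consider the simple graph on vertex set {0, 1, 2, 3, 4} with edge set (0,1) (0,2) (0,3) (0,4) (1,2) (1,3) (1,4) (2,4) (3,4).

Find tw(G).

3

A width-3 tree decomposition is:
Bags: B1 = {0, 1, 2, 4}  B2 = {0, 1, 3, 4}
Tree: B1–B2
Every bag has size at most 4, so the width is 4 − 1 = 3 and tw(G) ≤ 3. Conversely, {0, 1, 2, 4} is a clique of size 4, and the vertices of any clique must share a bag in every tree decomposition; so some bag has ≥ 4 vertices and tw(G) ≥ 3. Hence tw(G) = 3 exactly.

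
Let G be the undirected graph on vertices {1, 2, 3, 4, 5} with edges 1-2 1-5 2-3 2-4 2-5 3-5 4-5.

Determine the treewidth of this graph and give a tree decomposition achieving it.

Each bag holds 3 vertices, so the decomposition has width 2, which upper-bounds the treewidth. Conversely, {1, 2, 5} is a clique of size 3, and the vertices of any clique must share a bag in every tree decomposition; so some bag has ≥ 3 vertices and tw(G) ≥ 2. Combining the bounds, tw(G) = 2.

Treewidth 2.
One optimal decomposition is:
Bags: B1 = {2, 3, 5}  B2 = {1, 2, 5}  B3 = {2, 4, 5}
Tree: B1–B2, B1–B3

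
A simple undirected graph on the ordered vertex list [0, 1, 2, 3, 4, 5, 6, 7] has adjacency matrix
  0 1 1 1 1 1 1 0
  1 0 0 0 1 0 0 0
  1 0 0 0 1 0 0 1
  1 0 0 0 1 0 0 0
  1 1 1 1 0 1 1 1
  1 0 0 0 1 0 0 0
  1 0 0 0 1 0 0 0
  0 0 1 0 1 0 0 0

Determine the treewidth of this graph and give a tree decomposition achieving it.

Treewidth 2.
One such decomposition:
Bags: B1 = {0, 4, 6}  B2 = {0, 2, 4}  B3 = {0, 4, 5}  B4 = {0, 1, 4}  B5 = {0, 3, 4}  B6 = {2, 4, 7}
Tree: B1–B2, B2–B3, B1–B4, B4–B5, B2–B6

Every bag has size at most 3, so the width is 3 − 1 = 2 and tw(G) ≤ 2. On the other hand G contains the 3-clique {0, 1, 4}. A clique must lie in a single bag of any decomposition, so no decomposition can have width below 2. The upper and lower bounds meet at 2, so that is the treewidth.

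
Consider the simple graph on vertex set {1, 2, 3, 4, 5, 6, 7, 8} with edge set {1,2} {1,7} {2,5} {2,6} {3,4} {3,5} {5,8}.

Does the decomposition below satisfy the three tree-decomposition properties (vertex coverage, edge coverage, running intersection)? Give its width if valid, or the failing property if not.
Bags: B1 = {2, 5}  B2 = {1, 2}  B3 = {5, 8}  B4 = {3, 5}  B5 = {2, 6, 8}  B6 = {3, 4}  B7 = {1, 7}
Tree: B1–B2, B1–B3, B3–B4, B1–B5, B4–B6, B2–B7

No — bags containing vertex 8 are not connected in the tree.

A tree decomposition must satisfy three properties: every vertex lies in some bag; for every edge, both endpoints lie together in some bag; and for every vertex, the bags containing it form a connected subtree. Here bags containing vertex 8 are not connected in the tree, so the decomposition is invalid.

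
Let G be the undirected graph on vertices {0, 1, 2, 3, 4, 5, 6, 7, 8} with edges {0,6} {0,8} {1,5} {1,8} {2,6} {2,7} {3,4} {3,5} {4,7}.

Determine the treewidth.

A width-2 tree decomposition is:
Bags: B1 = {3, 4, 5}  B2 = {4, 5, 7}  B3 = {2, 5, 7}  B4 = {2, 5, 6}  B5 = {0, 5, 6}  B6 = {0, 5, 8}  B7 = {1, 5, 8}
Tree: B1–B2, B2–B3, B3–B4, B4–B5, B5–B6, B6–B7
Every bag has size at most 3, so the width is 3 − 1 = 2 and tw(G) ≤ 2. For the lower bound, G contains the cycle 5–3–4–7–2–6–0–8–1–5, so G is not a forest; only forests have treewidth ≤ 1, hence tw(G) ≥ 2. Hence tw(G) = 2 exactly.

2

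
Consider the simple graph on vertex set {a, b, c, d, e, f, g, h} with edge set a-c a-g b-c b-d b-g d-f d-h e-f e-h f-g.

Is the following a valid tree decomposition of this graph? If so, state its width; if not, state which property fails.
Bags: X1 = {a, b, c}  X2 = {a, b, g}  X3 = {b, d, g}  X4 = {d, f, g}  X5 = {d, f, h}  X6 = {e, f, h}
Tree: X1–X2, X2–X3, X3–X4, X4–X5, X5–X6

Checking the three conditions: (i) the bags cover all of {a, b, c, d, e, f, g, h}; (ii) for each edge, some bag contains both endpoints; (iii) the bags containing any fixed vertex form a subtree. All hold, so the decomposition is valid with width 3 − 1 = 2.

Yes; width 2.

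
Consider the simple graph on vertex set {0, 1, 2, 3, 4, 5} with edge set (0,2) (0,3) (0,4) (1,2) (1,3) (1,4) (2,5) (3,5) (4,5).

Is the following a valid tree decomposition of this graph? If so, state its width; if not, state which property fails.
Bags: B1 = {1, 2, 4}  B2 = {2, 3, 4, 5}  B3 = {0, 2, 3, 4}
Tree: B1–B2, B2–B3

No — edge (3,1) lies in no bag.

A tree decomposition must satisfy three properties: every vertex lies in some bag; for every edge, both endpoints lie together in some bag; and for every vertex, the bags containing it form a connected subtree. Here edge (3,1) lies in no bag, so the decomposition is invalid.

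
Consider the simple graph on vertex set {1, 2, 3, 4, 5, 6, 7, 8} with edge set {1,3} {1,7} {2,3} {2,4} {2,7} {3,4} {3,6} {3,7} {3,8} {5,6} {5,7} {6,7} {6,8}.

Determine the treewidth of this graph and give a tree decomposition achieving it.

The largest bag has 3 vertices, giving width 2; this decomposition certifies tw(G) ≤ 2. Conversely, {3, 6, 8} is a clique of size 3, and the vertices of any clique must share a bag in every tree decomposition; so some bag has ≥ 3 vertices and tw(G) ≥ 2. The upper and lower bounds meet at 2, so that is the treewidth.

Treewidth 2.
One optimal decomposition is:
Bags: B1 = {1, 3, 7}  B2 = {3, 6, 7}  B3 = {5, 6, 7}  B4 = {3, 6, 8}  B5 = {2, 3, 7}  B6 = {2, 3, 4}
Tree: B1–B2, B2–B3, B2–B4, B2–B5, B5–B6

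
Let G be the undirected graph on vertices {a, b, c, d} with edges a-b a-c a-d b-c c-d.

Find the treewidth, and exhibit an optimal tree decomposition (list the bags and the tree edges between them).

Treewidth 2.
One such decomposition:
Bags: B1 = {a, b, c}  B2 = {a, c, d}
Tree: B1–B2

Each bag holds 3 vertices, so the decomposition has width 2, which upper-bounds the treewidth. For the lower bound, the 3 vertices {a, c, d} are pairwise adjacent, and any tree decomposition puts a clique entirely inside one bag — forcing width ≥ 2. Hence tw(G) = 2 exactly.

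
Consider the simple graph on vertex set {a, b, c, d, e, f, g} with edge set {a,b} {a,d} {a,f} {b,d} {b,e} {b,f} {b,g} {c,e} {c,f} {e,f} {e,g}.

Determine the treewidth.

A width-2 tree decomposition is:
Bags: B1 = {b, e, f}  B2 = {c, e, f}  B3 = {a, b, f}  B4 = {a, b, d}  B5 = {b, e, g}
Tree: B1–B2, B1–B3, B3–B4, B1–B5
The largest bag has 3 vertices, giving width 2; this decomposition certifies tw(G) ≤ 2. Conversely, {c, e, f} is a clique of size 3, and the vertices of any clique must share a bag in every tree decomposition; so some bag has ≥ 3 vertices and tw(G) ≥ 2. Therefore the treewidth is 2.

2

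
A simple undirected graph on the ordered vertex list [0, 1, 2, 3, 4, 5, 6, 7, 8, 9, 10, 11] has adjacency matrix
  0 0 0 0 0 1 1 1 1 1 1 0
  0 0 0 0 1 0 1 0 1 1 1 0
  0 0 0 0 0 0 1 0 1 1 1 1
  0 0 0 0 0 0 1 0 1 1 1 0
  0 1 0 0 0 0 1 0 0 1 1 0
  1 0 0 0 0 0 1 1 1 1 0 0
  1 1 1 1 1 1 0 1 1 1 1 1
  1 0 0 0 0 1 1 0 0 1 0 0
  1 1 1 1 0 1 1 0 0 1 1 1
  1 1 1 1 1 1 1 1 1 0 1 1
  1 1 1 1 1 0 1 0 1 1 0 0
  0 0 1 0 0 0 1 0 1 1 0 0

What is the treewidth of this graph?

4

A width-4 tree decomposition is:
Bags: B1 = {0, 6, 8, 9, 10}  B2 = {2, 6, 8, 9, 10}  B3 = {1, 6, 8, 9, 10}  B4 = {0, 5, 6, 8, 9}  B5 = {2, 6, 8, 9, 11}  B6 = {1, 4, 6, 9, 10}  B7 = {0, 5, 6, 7, 9}  B8 = {3, 6, 8, 9, 10}
Tree: B1–B2, B2–B3, B1–B4, B2–B5, B3–B6, B4–B7, B1–B8
Every bag has size at most 5, so the width is 5 − 1 = 4 and tw(G) ≤ 4. For the lower bound, the 5 vertices {0, 6, 8, 9, 10} are pairwise adjacent, and any tree decomposition puts a clique entirely inside one bag — forcing width ≥ 4. Therefore the treewidth is 4.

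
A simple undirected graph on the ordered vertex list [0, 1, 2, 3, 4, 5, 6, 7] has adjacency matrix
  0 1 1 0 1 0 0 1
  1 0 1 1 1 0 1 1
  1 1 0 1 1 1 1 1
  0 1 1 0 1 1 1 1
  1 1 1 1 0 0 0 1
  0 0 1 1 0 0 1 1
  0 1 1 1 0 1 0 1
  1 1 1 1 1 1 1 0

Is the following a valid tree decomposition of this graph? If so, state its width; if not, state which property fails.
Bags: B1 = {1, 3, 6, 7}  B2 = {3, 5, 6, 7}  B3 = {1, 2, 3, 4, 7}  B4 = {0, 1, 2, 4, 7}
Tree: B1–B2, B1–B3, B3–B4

A tree decomposition must satisfy three properties: every vertex lies in some bag; for every edge, both endpoints lie together in some bag; and for every vertex, the bags containing it form a connected subtree. Here edge (2,6) lies in no bag, so the decomposition is invalid.

No — edge (2,6) lies in no bag.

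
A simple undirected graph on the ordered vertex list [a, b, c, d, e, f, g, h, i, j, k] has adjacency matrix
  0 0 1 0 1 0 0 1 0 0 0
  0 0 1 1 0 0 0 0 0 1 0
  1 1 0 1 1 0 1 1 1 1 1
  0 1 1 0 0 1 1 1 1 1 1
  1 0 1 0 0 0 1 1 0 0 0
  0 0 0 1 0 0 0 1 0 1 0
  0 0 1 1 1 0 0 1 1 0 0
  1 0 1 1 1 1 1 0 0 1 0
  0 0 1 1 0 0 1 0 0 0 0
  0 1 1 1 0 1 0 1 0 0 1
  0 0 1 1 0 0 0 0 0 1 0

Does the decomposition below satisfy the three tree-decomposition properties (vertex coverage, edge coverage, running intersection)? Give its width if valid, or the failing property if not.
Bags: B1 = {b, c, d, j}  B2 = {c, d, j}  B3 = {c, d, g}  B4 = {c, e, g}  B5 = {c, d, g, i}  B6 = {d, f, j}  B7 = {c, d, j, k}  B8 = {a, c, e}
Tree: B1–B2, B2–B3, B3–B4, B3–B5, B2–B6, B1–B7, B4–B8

A tree decomposition must satisfy three properties: every vertex lies in some bag; for every edge, both endpoints lie together in some bag; and for every vertex, the bags containing it form a connected subtree. Here vertex h appears in no bag, so the decomposition is invalid.

No — vertex h appears in no bag.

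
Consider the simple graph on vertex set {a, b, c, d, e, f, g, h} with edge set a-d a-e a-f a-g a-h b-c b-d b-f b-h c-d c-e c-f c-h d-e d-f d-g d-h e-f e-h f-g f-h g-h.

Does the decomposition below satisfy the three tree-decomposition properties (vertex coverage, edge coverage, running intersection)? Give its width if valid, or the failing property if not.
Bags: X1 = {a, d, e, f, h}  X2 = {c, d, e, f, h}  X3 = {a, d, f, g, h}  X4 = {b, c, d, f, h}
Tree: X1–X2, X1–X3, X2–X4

Checking the three conditions: (i) the bags cover all of {a, b, c, d, e, f, g, h}; (ii) for each edge, some bag contains both endpoints; (iii) the bags containing any fixed vertex form a subtree. All hold, so the decomposition is valid with width 5 − 1 = 4.

Yes; width 4.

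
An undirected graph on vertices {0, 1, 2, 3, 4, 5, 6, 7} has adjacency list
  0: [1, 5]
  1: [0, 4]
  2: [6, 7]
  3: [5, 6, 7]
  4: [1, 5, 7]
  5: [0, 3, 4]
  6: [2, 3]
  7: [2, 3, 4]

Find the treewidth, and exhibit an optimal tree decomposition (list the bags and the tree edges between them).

Treewidth 2.
Bags: B1 = {2, 3, 6}  B2 = {2, 3, 7}  B3 = {3, 5, 7}  B4 = {4, 5, 7}  B5 = {0, 4, 5}  B6 = {0, 1, 4}
Tree: B1–B2, B2–B3, B3–B4, B4–B5, B5–B6

The largest bag has 3 vertices, giving width 2; this decomposition certifies tw(G) ≤ 2. For the lower bound, G contains the cycle 6–2–7–3–6, so G is not a forest; only forests have treewidth ≤ 1, hence tw(G) ≥ 2. Therefore the treewidth is 2.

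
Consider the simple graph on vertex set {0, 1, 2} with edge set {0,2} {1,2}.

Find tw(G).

A width-1 tree decomposition is:
Bags: B1 = {0, 2}  B2 = {1, 2}
Tree: B1–B2
Each bag holds 2 vertices, so the decomposition has width 1, which upper-bounds the treewidth. Since G has at least one edge (e.g. 0–2), it is not an edgeless graph, so tw(G) ≥ 1. Therefore the treewidth is 1.

1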